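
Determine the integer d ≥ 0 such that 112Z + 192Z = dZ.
In the PID Z, (a, b) is generated by gcd(a, b). Compute gcd(192, 112) with the extended Euclidean algorithm, tracking rows (r, s, t) with s·192 + t·112 = r:
  row A: (192, 1, 0)   [1·192 + 0·112 = 192]
  row B: (112, 0, 1)   [0·192 + 1·112 = 112]
  192 = 1·112 + 80   → row C = row A − 1·row B = (80, 1, −1)   [check: 1·192 − 1·112 = 80]
  112 = 1·80 + 32   → row D = row B − 1·row C = (32, −1, 2)   [check: −1·192 + 2·112 = 32]
  80 = 2·32 + 16   → row E = row C − 2·row D = (16, 3, −5)   [check: 3·192 − 5·112 = 16]
  32 = 2·16 + 0   → remainder 0, stop. gcd = 16 (last nonzero row E).
So gcd(112, 192) = 16, with Bézout identity 3·192 − 5·112 = 16. Containment (⊇): the Bézout identity exhibits 16 as an element of (112, 192), giving (16) ⊆ (112, 192). Containment (⊆): since 16 | 112 and 16 | 192 (112 = 16·7, 192 = 16·12), every Z-linear combination of 112 and 192 is divisible by 16, so (112, 192) ⊆ (16). Therefore (112, 192) = (16), d = 16.

Final answer: (112, 192) = (16); d = 16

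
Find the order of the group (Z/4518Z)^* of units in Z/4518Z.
(Z/4518Z)^* consists of the classes a with gcd(a, 4518) = 1, so its order is φ(4518). φ is multiplicative, with φ(p^e) = p^e − p^(e−1). Factorise 4518 = 2 · 3^2 · 251. Then
  φ(4518) = (2 − 1) · (3^2 − 3^1) · (251 − 1) = 1 · 6 · 250 = 1500.
Thus |(Z/4518Z)^*| = 1500.

Final answer: |(Z/4518Z)^*| = 1500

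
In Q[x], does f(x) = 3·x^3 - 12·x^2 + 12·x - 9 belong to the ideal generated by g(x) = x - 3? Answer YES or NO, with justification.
YES

In Q[x] the ideal (g) consists of all multiples of g, so f ∈ (g) iff g | f, i.e. iff the remainder of f on division by g is 0. Divide f by g (g is monic, so eliminate the leading term of the running remainder at each step):
  leading term 3·x^3: subtract (3·x^2)·g(x) = 3·x^3 - 9·x^2, leaving -3·x^2 + 12·x - 9
  leading term -3·x^2: subtract (-3·x)·g(x) = -3·x^2 + 9·x, leaving 3·x - 9
  leading term 3·x: subtract (3)·g(x) = 3·x - 9, leaving 0
The remainder is 0, so f(x) = g(x) · h(x) with h(x) = 3·x^2 - 3·x + 3. Hence g | f, i.e. f ∈ (g).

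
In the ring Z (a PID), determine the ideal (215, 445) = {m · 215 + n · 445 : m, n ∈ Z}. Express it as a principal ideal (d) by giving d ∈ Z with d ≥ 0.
(215, 445) = (5); d = 5

In the PID Z, (a, b) is generated by gcd(a, b). Compute gcd(445, 215) with the extended Euclidean algorithm, tracking rows (r, s, t) with s·445 + t·215 = r:
  row A: (445, 1, 0)   [1·445 + 0·215 = 445]
  row B: (215, 0, 1)   [0·445 + 1·215 = 215]
  445 = 2·215 + 15   → row C = row A − 2·row B = (15, 1, −2)   [check: 1·445 − 2·215 = 15]
  215 = 14·15 + 5   → row D = row B − 14·row C = (5, −14, 29)   [check: −14·445 + 29·215 = 5]
  15 = 3·5 + 0   → remainder 0, stop. gcd = 5 (last nonzero row D).
So gcd(215, 445) = 5, with Bézout identity −14·445 + 29·215 = 5. Containment (⊇): the Bézout identity exhibits 5 as an element of (215, 445), giving (5) ⊆ (215, 445). Containment (⊆): since 5 | 215 and 5 | 445 (215 = 5·43, 445 = 5·89), every Z-linear combination of 215 and 445 is divisible by 5, so (215, 445) ⊆ (5). Therefore (215, 445) = (5), d = 5.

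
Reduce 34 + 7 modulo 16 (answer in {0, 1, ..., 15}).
Reduce the summands first: 34 ≡ 2 (mod 16), so 34 + 7 ≡ 2 + 7 (mod 16). 2 + 7 = 9; 9 = 0·16 + 9, so (34 + 7) mod 16 = 9.

Final answer: 9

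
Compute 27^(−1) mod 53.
27^(−1) ≡ 2 (mod 53)

Apply the extended Euclidean algorithm to (53, 27), tracking rows (r, s, t) with s·53 + t·27 = r. Each division r_prev = q·r_cur + r_new produces the new row as (previous row) − q·(current row):
  row A: (53, 1, 0)   [1·53 + 0·27 = 53]
  row B: (27, 0, 1)   [0·53 + 1·27 = 27]
  53 = 1·27 + 26   → row C = row A − 1·row B = (26, 1, −1)   [check: 1·53 − 1·27 = 26]
  27 = 1·26 + 1   → row D = row B − 1·row C = (1, −1, 2)   [check: −1·53 + 2·27 = 1]
  26 = 26·1 + 0   → remainder 0, stop. gcd = 1 (last nonzero row D).
The gcd is 1, so 27 is invertible mod 53. The last nonzero row gives −1·53 + 2·27 = 1, so t = 2. So 27^(−1) ≡ 2 (mod 53). Verify: 27 · 2 = 54 ≡ 1 (mod 53). ✓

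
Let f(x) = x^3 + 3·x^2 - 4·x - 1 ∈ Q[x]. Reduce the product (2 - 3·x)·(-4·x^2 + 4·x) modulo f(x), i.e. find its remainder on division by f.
First multiply in Q[x] without reducing: a · b = 12·x^3 - 20·x^2 + 8·x. Now divide by f(x) = x^3 + 3·x^2 - 4·x - 1, eliminating the leading term at each step:
  leading term 12·x^3: subtract (12)·f(x) = 12·x^3 + 36·x^2 - 48·x - 12, leaving -56·x^2 + 56·x + 12
The degree is now < 3, so this is the remainder. Hence a · b ≡ -56·x^2 + 56·x + 12 in Q[x]/(f).

Final answer: a · b ≡ -56·x^2 + 56·x + 12 (mod f(x))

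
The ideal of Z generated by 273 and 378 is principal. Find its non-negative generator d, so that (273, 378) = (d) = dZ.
(273, 378) = (21); d = 21

In the PID Z, (a, b) is generated by gcd(a, b). Compute gcd(378, 273) with the extended Euclidean algorithm, tracking rows (r, s, t) with s·378 + t·273 = r:
  row A: (378, 1, 0)   [1·378 + 0·273 = 378]
  row B: (273, 0, 1)   [0·378 + 1·273 = 273]
  378 = 1·273 + 105   → row C = row A − 1·row B = (105, 1, −1)   [check: 1·378 − 1·273 = 105]
  273 = 2·105 + 63   → row D = row B − 2·row C = (63, −2, 3)   [check: −2·378 + 3·273 = 63]
  105 = 1·63 + 42   → row E = row C − 1·row D = (42, 3, −4)   [check: 3·378 − 4·273 = 42]
  63 = 1·42 + 21   → row F = row D − 1·row E = (21, −5, 7)   [check: −5·378 + 7·273 = 21]
  42 = 2·21 + 0   → remainder 0, stop. gcd = 21 (last nonzero row F).
So gcd(273, 378) = 21, with Bézout identity −5·378 + 7·273 = 21. Containment (⊇): the Bézout identity exhibits 21 as an element of (273, 378), giving (21) ⊆ (273, 378). Containment (⊆): since 21 | 273 and 21 | 378 (273 = 21·13, 378 = 21·18), every Z-linear combination of 273 and 378 is divisible by 21, so (273, 378) ⊆ (21). Therefore (273, 378) = (21), d = 21.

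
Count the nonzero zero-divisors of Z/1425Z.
In Z/1425Z each nonzero element is either a unit (gcd with 1425 is 1) or a zero-divisor (gcd > 1). The number of units is φ(1425): factorise 1425 = 3 · 5^2 · 19, so φ(1425) = (3 − 1) · (5^2 − 5^1) · (19 − 1) = 2 · 20 · 18 = 720. The nonzero elements number 1425 − 1 = 1424. Hence the nonzero zero-divisors number 1424 − 720 = 704.

Final answer: Z/1425Z has 704 nonzero zero-divisors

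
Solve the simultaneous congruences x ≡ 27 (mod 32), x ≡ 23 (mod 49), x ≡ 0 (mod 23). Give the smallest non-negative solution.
The moduli 32, 49, 23 are pairwise coprime, so by the CRT there is a unique solution mod 32·49·23 = 36064.
Solve by successive substitution. Start with x ≡ 27 (mod 32).
  Combine with x ≡ 23 (mod 49): write x = 27 + 32·t and require 27 + 32·t ≡ 23 (mod 49), i.e. 32·t ≡ 23 − 27 ≡ 45 (mod 49). Since 32^(−1) ≡ 23 (mod 49), t ≡ 23·45 ≡ 6 (mod 49). So x ≡ 27 + 32·6 = 219 (mod 1568).
  Combine with x ≡ 0 (mod 23): write x = 219 + 1568·t and require 219 + 1568·t ≡ 0 (mod 23), i.e. 1568·t ≡ 0 − 219 ≡ 11 (mod 23). Since 1568^(−1) ≡ 6 (mod 23) (1568 ≡ 4 (mod 23)), t ≡ 6·11 ≡ 20 (mod 23). So x ≡ 219 + 1568·20 = 31579 (mod 36064).
Unique solution in [0, 36064): x = 31579.

Final answer: x ≡ 31579 (mod 36064); the representative in [0, 36064) is 31579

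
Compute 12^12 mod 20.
16

Use repeated squaring. Binary(12) = 1100. Walk through the bits of the exponent 12 left-to-right: at each bit after the leading one, square the running value, then multiply by 12 if the bit is 1 (always reducing mod 20):
  bit 1 = 1 (leading): start with 12.
  bit 2 = 1: square 12^2 = 144 ≡ 4; bit is 1, so multiply 4·12 = 48 ≡ 8 (mod 20).
  bit 3 = 0: square 8^2 = 64 ≡ 4 (mod 20).
  bit 4 = 0: square 4^2 = 16 (mod 20).
Final value: 12^12 ≡ 16 (mod 20).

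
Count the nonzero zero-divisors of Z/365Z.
Z/365Z has 76 nonzero zero-divisors

In Z/365Z each nonzero element is either a unit (gcd with 365 is 1) or a zero-divisor (gcd > 1). The number of units is φ(365): factorise 365 = 5 · 73, so φ(365) = (5 − 1) · (73 − 1) = 4 · 72 = 288. The nonzero elements number 365 − 1 = 364. Hence the nonzero zero-divisors number 364 − 288 = 76.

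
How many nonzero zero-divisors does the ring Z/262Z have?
In Z/262Z each nonzero element is either a unit (gcd with 262 is 1) or a zero-divisor (gcd > 1). The number of units is φ(262): factorise 262 = 2 · 131, so φ(262) = (2 − 1) · (131 − 1) = 1 · 130 = 130. The nonzero elements number 262 − 1 = 261. Hence the nonzero zero-divisors number 261 − 130 = 131.

Final answer: Z/262Z has 131 nonzero zero-divisors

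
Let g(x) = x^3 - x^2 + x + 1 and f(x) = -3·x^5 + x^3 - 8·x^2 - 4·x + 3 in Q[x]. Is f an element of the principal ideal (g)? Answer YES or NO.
In Q[x] the ideal (g) consists of all multiples of g, so f ∈ (g) iff g | f, i.e. iff the remainder of f on division by g is 0. Divide f by g (g is monic, so eliminate the leading term of the running remainder at each step):
  leading term -3·x^5: subtract (-3·x^2)·g(x) = -3·x^5 + 3·x^4 - 3·x^3 - 3·x^2, leaving -3·x^4 + 4·x^3 - 5·x^2 - 4·x + 3
  leading term -3·x^4: subtract (-3·x)·g(x) = -3·x^4 + 3·x^3 - 3·x^2 - 3·x, leaving x^3 - 2·x^2 - x + 3
  leading term x^3: subtract (1)·g(x) = x^3 - x^2 + x + 1, leaving -x^2 - 2·x + 2
The remainder r(x) = -x^2 - 2·x + 2 ≠ 0 (and deg r < deg g), so g ∤ f, i.e. f ∉ (g).

Final answer: NO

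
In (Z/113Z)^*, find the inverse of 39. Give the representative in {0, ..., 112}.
39^(−1) ≡ 29 (mod 113)

Apply the extended Euclidean algorithm to (113, 39), tracking rows (r, s, t) with s·113 + t·39 = r. Each division r_prev = q·r_cur + r_new produces the new row as (previous row) − q·(current row):
  row A: (113, 1, 0)   [1·113 + 0·39 = 113]
  row B: (39, 0, 1)   [0·113 + 1·39 = 39]
  113 = 2·39 + 35   → row C = row A − 2·row B = (35, 1, −2)   [check: 1·113 − 2·39 = 35]
  39 = 1·35 + 4   → row D = row B − 1·row C = (4, −1, 3)   [check: −1·113 + 3·39 = 4]
  35 = 8·4 + 3   → row E = row C − 8·row D = (3, 9, −26)   [check: 9·113 − 26·39 = 3]
  4 = 1·3 + 1   → row F = row D − 1·row E = (1, −10, 29)   [check: −10·113 + 29·39 = 1]
  3 = 3·1 + 0   → remainder 0, stop. gcd = 1 (last nonzero row F).
The gcd is 1, so 39 is invertible mod 113. The last nonzero row gives −10·113 + 29·39 = 1, so t = 29. So 39^(−1) ≡ 29 (mod 113). Verify: 39 · 29 = 1131 ≡ 1 (mod 113). ✓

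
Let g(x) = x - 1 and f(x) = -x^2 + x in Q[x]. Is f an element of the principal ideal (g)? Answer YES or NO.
YES

In Q[x] the ideal (g) consists of all multiples of g, so f ∈ (g) iff g | f, i.e. iff the remainder of f on division by g is 0. Divide f by g (g is monic, so eliminate the leading term of the running remainder at each step):
  leading term -x^2: subtract (-x)·g(x) = -x^2 + x, leaving 0
The remainder is 0, so f(x) = g(x) · h(x) with h(x) = -x. Hence g | f, i.e. f ∈ (g).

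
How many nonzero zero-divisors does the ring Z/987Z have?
In Z/987Z each nonzero element is either a unit (gcd with 987 is 1) or a zero-divisor (gcd > 1). The number of units is φ(987): factorise 987 = 3 · 7 · 47, so φ(987) = (3 − 1) · (7 − 1) · (47 − 1) = 2 · 6 · 46 = 552. The nonzero elements number 987 − 1 = 986. Hence the nonzero zero-divisors number 986 − 552 = 434.

Final answer: Z/987Z has 434 nonzero zero-divisors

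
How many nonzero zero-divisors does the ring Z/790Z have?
Z/790Z has 477 nonzero zero-divisors

In Z/790Z each nonzero element is either a unit (gcd with 790 is 1) or a zero-divisor (gcd > 1). The number of units is φ(790): factorise 790 = 2 · 5 · 79, so φ(790) = (2 − 1) · (5 − 1) · (79 − 1) = 1 · 4 · 78 = 312. The nonzero elements number 790 − 1 = 789. Hence the nonzero zero-divisors number 789 − 312 = 477.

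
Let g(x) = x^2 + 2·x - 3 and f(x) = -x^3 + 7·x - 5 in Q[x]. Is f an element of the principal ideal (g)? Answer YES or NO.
NO

In Q[x] the ideal (g) consists of all multiples of g, so f ∈ (g) iff g | f, i.e. iff the remainder of f on division by g is 0. Divide f by g (g is monic, so eliminate the leading term of the running remainder at each step):
  leading term -x^3: subtract (-x)·g(x) = -x^3 - 2·x^2 + 3·x, leaving 2·x^2 + 4·x - 5
  leading term 2·x^2: subtract (2)·g(x) = 2·x^2 + 4·x - 6, leaving 1
The remainder r(x) = 1 ≠ 0 (and deg r < deg g), so g ∤ f, i.e. f ∉ (g).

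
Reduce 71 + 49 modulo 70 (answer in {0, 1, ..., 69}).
Reduce the summands first: 71 ≡ 1 (mod 70), so 71 + 49 ≡ 1 + 49 (mod 70). 1 + 49 = 50; 50 = 0·70 + 50, so (71 + 49) mod 70 = 50.

Final answer: 50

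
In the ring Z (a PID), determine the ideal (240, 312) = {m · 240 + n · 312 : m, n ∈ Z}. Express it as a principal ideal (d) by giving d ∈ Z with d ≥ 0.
In the PID Z, (a, b) is generated by gcd(a, b). Compute gcd(312, 240) with the extended Euclidean algorithm, tracking rows (r, s, t) with s·312 + t·240 = r:
  row A: (312, 1, 0)   [1·312 + 0·240 = 312]
  row B: (240, 0, 1)   [0·312 + 1·240 = 240]
  312 = 1·240 + 72   → row C = row A − 1·row B = (72, 1, −1)   [check: 1·312 − 1·240 = 72]
  240 = 3·72 + 24   → row D = row B − 3·row C = (24, −3, 4)   [check: −3·312 + 4·240 = 24]
  72 = 3·24 + 0   → remainder 0, stop. gcd = 24 (last nonzero row D).
So gcd(240, 312) = 24, with Bézout identity −3·312 + 4·240 = 24. Containment (⊇): the Bézout identity exhibits 24 as an element of (240, 312), giving (24) ⊆ (240, 312). Containment (⊆): since 24 | 240 and 24 | 312 (240 = 24·10, 312 = 24·13), every Z-linear combination of 240 and 312 is divisible by 24, so (240, 312) ⊆ (24). Therefore (240, 312) = (24), d = 24.

Final answer: (240, 312) = (24); d = 24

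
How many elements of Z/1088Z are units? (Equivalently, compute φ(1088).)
Z/1088Z has φ(1088) = 512 units

An element a ∈ Z/1088Z is a unit iff gcd(a, 1088) = 1, so the number of units is φ(1088). φ is multiplicative, with φ(p^e) = p^e − p^(e−1). Factorise 1088 = 2^6 · 17. Then
  φ(1088) = (2^6 − 2^5) · (17 − 1) = 32 · 16 = 512.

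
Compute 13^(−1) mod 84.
13^(−1) ≡ 13 (mod 84)

Apply the extended Euclidean algorithm to (84, 13), tracking rows (r, s, t) with s·84 + t·13 = r. Each division r_prev = q·r_cur + r_new produces the new row as (previous row) − q·(current row):
  row A: (84, 1, 0)   [1·84 + 0·13 = 84]
  row B: (13, 0, 1)   [0·84 + 1·13 = 13]
  84 = 6·13 + 6   → row C = row A − 6·row B = (6, 1, −6)   [check: 1·84 − 6·13 = 6]
  13 = 2·6 + 1   → row D = row B − 2·row C = (1, −2, 13)   [check: −2·84 + 13·13 = 1]
  6 = 6·1 + 0   → remainder 0, stop. gcd = 1 (last nonzero row D).
The gcd is 1, so 13 is invertible mod 84. The last nonzero row gives −2·84 + 13·13 = 1, so t = 13. So 13^(−1) ≡ 13 (mod 84). Verify: 13 · 13 = 169 ≡ 1 (mod 84). ✓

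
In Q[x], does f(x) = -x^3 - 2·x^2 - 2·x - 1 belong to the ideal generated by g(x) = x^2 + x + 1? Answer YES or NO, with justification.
In Q[x] the ideal (g) consists of all multiples of g, so f ∈ (g) iff g | f, i.e. iff the remainder of f on division by g is 0. Divide f by g (g is monic, so eliminate the leading term of the running remainder at each step):
  leading term -x^3: subtract (-x)·g(x) = -x^3 - x^2 - x, leaving -x^2 - x - 1
  leading term -x^2: subtract (-1)·g(x) = -x^2 - x - 1, leaving 0
The remainder is 0, so f(x) = g(x) · h(x) with h(x) = -x - 1. Hence g | f, i.e. f ∈ (g).

Final answer: YES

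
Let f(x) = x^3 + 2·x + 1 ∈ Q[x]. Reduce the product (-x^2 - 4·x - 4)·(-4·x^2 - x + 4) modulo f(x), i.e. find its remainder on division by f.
a · b ≡ 8·x^2 - 50·x - 33 (mod f(x))

First multiply in Q[x] without reducing: a · b = 4·x^4 + 17·x^3 + 16·x^2 - 12·x - 16. Now divide by f(x) = x^3 + 2·x + 1, eliminating the leading term at each step:
  leading term 4·x^4: subtract (4·x)·f(x) = 4·x^4 + 8·x^2 + 4·x, leaving 17·x^3 + 8·x^2 - 16·x - 16
  leading term 17·x^3: subtract (17)·f(x) = 17·x^3 + 34·x + 17, leaving 8·x^2 - 50·x - 33
The degree is now < 3, so this is the remainder. Hence a · b ≡ 8·x^2 - 50·x - 33 in Q[x]/(f).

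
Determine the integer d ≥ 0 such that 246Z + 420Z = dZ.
In the PID Z, (a, b) is generated by gcd(a, b). Compute gcd(420, 246) with the extended Euclidean algorithm, tracking rows (r, s, t) with s·420 + t·246 = r:
  row A: (420, 1, 0)   [1·420 + 0·246 = 420]
  row B: (246, 0, 1)   [0·420 + 1·246 = 246]
  420 = 1·246 + 174   → row C = row A − 1·row B = (174, 1, −1)   [check: 1·420 − 1·246 = 174]
  246 = 1·174 + 72   → row D = row B − 1·row C = (72, −1, 2)   [check: −1·420 + 2·246 = 72]
  174 = 2·72 + 30   → row E = row C − 2·row D = (30, 3, −5)   [check: 3·420 − 5·246 = 30]
  72 = 2·30 + 12   → row F = row D − 2·row E = (12, −7, 12)   [check: −7·420 + 12·246 = 12]
  30 = 2·12 + 6   → row G = row E − 2·row F = (6, 17, −29)   [check: 17·420 − 29·246 = 6]
  12 = 2·6 + 0   → remainder 0, stop. gcd = 6 (last nonzero row G).
So gcd(246, 420) = 6, with Bézout identity 17·420 − 29·246 = 6. Containment (⊇): the Bézout identity exhibits 6 as an element of (246, 420), giving (6) ⊆ (246, 420). Containment (⊆): since 6 | 246 and 6 | 420 (246 = 6·41, 420 = 6·70), every Z-linear combination of 246 and 420 is divisible by 6, so (246, 420) ⊆ (6). Therefore (246, 420) = (6), d = 6.

Final answer: (246, 420) = (6); d = 6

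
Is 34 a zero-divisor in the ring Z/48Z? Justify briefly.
YES

gcd(34, 48) = 2 > 1, so 34 is not a unit in Z/48Z. In Z/nZ every nonzero non-unit is a zero-divisor: explicitly, take b = 48/gcd = 24 ≠ 0 (mod 48); then 34·24 = 816 = 17·48, i.e. 34·24 ≡ 0 (mod 48). So 34 is a zero-divisor.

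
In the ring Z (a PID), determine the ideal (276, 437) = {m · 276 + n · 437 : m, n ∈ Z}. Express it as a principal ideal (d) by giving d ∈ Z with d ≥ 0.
In the PID Z, (a, b) is generated by gcd(a, b). Compute gcd(437, 276) with the extended Euclidean algorithm, tracking rows (r, s, t) with s·437 + t·276 = r:
  row A: (437, 1, 0)   [1·437 + 0·276 = 437]
  row B: (276, 0, 1)   [0·437 + 1·276 = 276]
  437 = 1·276 + 161   → row C = row A − 1·row B = (161, 1, −1)   [check: 1·437 − 1·276 = 161]
  276 = 1·161 + 115   → row D = row B − 1·row C = (115, −1, 2)   [check: −1·437 + 2·276 = 115]
  161 = 1·115 + 46   → row E = row C − 1·row D = (46, 2, −3)   [check: 2·437 − 3·276 = 46]
  115 = 2·46 + 23   → row F = row D − 2·row E = (23, −5, 8)   [check: −5·437 + 8·276 = 23]
  46 = 2·23 + 0   → remainder 0, stop. gcd = 23 (last nonzero row F).
So gcd(276, 437) = 23, with Bézout identity −5·437 + 8·276 = 23. Containment (⊇): the Bézout identity exhibits 23 as an element of (276, 437), giving (23) ⊆ (276, 437). Containment (⊆): since 23 | 276 and 23 | 437 (276 = 23·12, 437 = 23·19), every Z-linear combination of 276 and 437 is divisible by 23, so (276, 437) ⊆ (23). Therefore (276, 437) = (23), d = 23.

Final answer: (276, 437) = (23); d = 23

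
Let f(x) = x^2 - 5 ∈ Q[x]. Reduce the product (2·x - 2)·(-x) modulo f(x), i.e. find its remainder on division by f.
First multiply in Q[x] without reducing: a · b = -2·x^2 + 2·x. Now divide by f(x) = x^2 - 5, eliminating the leading term at each step:
  leading term -2·x^2: subtract (-2)·f(x) = 10 - 2·x^2, leaving 2·x - 10
The degree is now < 2, so this is the remainder. Hence a · b ≡ 2·x - 10 in Q[x]/(f).

Final answer: a · b ≡ 2·x - 10 (mod f(x))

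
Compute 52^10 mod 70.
Use repeated squaring. Binary(10) = 1010. Walk through the bits of the exponent 10 left-to-right: at each bit after the leading one, square the running value, then multiply by 52 if the bit is 1 (always reducing mod 70):
  bit 1 = 1 (leading): start with 52.
  bit 2 = 0: square 52^2 = 2704 ≡ 44 (mod 70).
  bit 3 = 1: square 44^2 = 1936 ≡ 46; bit is 1, so multiply 46·52 = 2392 ≡ 12 (mod 70).
  bit 4 = 0: square 12^2 = 144 ≡ 4 (mod 70).
Final value: 52^10 ≡ 4 (mod 70).

Final answer: 4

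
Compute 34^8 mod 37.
Use repeated squaring. Binary(8) = 1000. Walk through the bits of the exponent 8 left-to-right: at each bit after the leading one, square the running value, then multiply by 34 if the bit is 1 (always reducing mod 37):
  bit 1 = 1 (leading): start with 34.
  bit 2 = 0: square 34^2 = 1156 ≡ 9 (mod 37).
  bit 3 = 0: square 9^2 = 81 ≡ 7 (mod 37).
  bit 4 = 0: square 7^2 = 49 ≡ 12 (mod 37).
Final value: 34^8 ≡ 12 (mod 37).

Final answer: 12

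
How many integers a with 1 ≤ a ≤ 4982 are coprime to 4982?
The number of a ∈ {1, ..., 4982} with gcd(a, 4982) = 1 is by definition Euler's totient φ(4982). φ is multiplicative, with φ(p^e) = p^e − p^(e−1). Factorise 4982 = 2 · 47 · 53. Then
  φ(4982) = (2 − 1) · (47 − 1) · (53 − 1) = 1 · 46 · 52 = 2392.
So there are 2392 such integers.

Final answer: 2392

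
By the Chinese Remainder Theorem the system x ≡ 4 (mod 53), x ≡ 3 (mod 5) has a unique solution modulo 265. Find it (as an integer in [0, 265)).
The moduli 53, 5 are pairwise coprime, so by the CRT there is a unique solution mod 53·5 = 265.
Solve by successive substitution. Start with x ≡ 4 (mod 53).
  Combine with x ≡ 3 (mod 5): write x = 4 + 53·t and require 4 + 53·t ≡ 3 (mod 5), i.e. 53·t ≡ 3 − 4 ≡ 4 (mod 5). Since 53^(−1) ≡ 2 (mod 5) (53 ≡ 3 (mod 5)), t ≡ 2·4 ≡ 3 (mod 5). So x ≡ 4 + 53·3 = 163 (mod 265).
Unique solution in [0, 265): x = 163.

Final answer: x ≡ 163 (mod 265); the representative in [0, 265) is 163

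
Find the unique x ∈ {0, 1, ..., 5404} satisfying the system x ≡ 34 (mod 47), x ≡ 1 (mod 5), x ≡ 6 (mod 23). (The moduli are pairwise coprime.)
x ≡ 1961 (mod 5405); the representative in [0, 5405) is 1961

The moduli 47, 5, 23 are pairwise coprime, so by the CRT there is a unique solution mod 47·5·23 = 5405.
Solve by successive substitution. Start with x ≡ 34 (mod 47).
  Combine with x ≡ 1 (mod 5): write x = 34 + 47·t and require 34 + 47·t ≡ 1 (mod 5), i.e. 47·t ≡ 1 − 34 ≡ 2 (mod 5). Since 47^(−1) ≡ 3 (mod 5) (47 ≡ 2 (mod 5)), t ≡ 3·2 ≡ 1 (mod 5). So x ≡ 34 + 47·1 = 81 (mod 235).
  Combine with x ≡ 6 (mod 23): write x = 81 + 235·t and require 81 + 235·t ≡ 6 (mod 23), i.e. 235·t ≡ 6 − 81 ≡ 17 (mod 23). Since 235^(−1) ≡ 14 (mod 23) (235 ≡ 5 (mod 23)), t ≡ 14·17 ≡ 8 (mod 23). So x ≡ 81 + 235·8 = 1961 (mod 5405).
Unique solution in [0, 5405): x = 1961.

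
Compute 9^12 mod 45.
36

Use repeated squaring. Binary(12) = 1100. Walk through the bits of the exponent 12 left-to-right: at each bit after the leading one, square the running value, then multiply by 9 if the bit is 1 (always reducing mod 45):
  bit 1 = 1 (leading): start with 9.
  bit 2 = 1: square 9^2 = 81 ≡ 36; bit is 1, so multiply 36·9 = 324 ≡ 9 (mod 45).
  bit 3 = 0: square 9^2 = 81 ≡ 36 (mod 45).
  bit 4 = 0: square 36^2 = 1296 ≡ 36 (mod 45).
Final value: 9^12 ≡ 36 (mod 45).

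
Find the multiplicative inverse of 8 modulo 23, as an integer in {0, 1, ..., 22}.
8^(−1) ≡ 3 (mod 23)

Apply the extended Euclidean algorithm to (23, 8), tracking rows (r, s, t) with s·23 + t·8 = r. Each division r_prev = q·r_cur + r_new produces the new row as (previous row) − q·(current row):
  row A: (23, 1, 0)   [1·23 + 0·8 = 23]
  row B: (8, 0, 1)   [0·23 + 1·8 = 8]
  23 = 2·8 + 7   → row C = row A − 2·row B = (7, 1, −2)   [check: 1·23 − 2·8 = 7]
  8 = 1·7 + 1   → row D = row B − 1·row C = (1, −1, 3)   [check: −1·23 + 3·8 = 1]
  7 = 7·1 + 0   → remainder 0, stop. gcd = 1 (last nonzero row D).
The gcd is 1, so 8 is invertible mod 23. The last nonzero row gives −1·23 + 3·8 = 1, so t = 3. So 8^(−1) ≡ 3 (mod 23). Verify: 8 · 3 = 24 ≡ 1 (mod 23). ✓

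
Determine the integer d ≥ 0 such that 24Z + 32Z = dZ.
In the PID Z, (a, b) is generated by gcd(a, b). Compute gcd(32, 24) with the extended Euclidean algorithm, tracking rows (r, s, t) with s·32 + t·24 = r:
  row A: (32, 1, 0)   [1·32 + 0·24 = 32]
  row B: (24, 0, 1)   [0·32 + 1·24 = 24]
  32 = 1·24 + 8   → row C = row A − 1·row B = (8, 1, −1)   [check: 1·32 − 1·24 = 8]
  24 = 3·8 + 0   → remainder 0, stop. gcd = 8 (last nonzero row C).
So gcd(24, 32) = 8, with Bézout identity 1·32 − 1·24 = 8. Containment (⊇): the Bézout identity exhibits 8 as an element of (24, 32), giving (8) ⊆ (24, 32). Containment (⊆): since 8 | 24 and 8 | 32 (24 = 8·3, 32 = 8·4), every Z-linear combination of 24 and 32 is divisible by 8, so (24, 32) ⊆ (8). Therefore (24, 32) = (8), d = 8.

Final answer: (24, 32) = (8); d = 8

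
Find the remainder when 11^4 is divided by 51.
4

Use repeated squaring. Binary(4) = 100. Walk through the bits of the exponent 4 left-to-right: at each bit after the leading one, square the running value, then multiply by 11 if the bit is 1 (always reducing mod 51):
  bit 1 = 1 (leading): start with 11.
  bit 2 = 0: square 11^2 = 121 ≡ 19 (mod 51).
  bit 3 = 0: square 19^2 = 361 ≡ 4 (mod 51).
Final value: 11^4 ≡ 4 (mod 51).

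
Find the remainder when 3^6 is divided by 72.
Use repeated squaring. Binary(6) = 110. Walk through the bits of the exponent 6 left-to-right: at each bit after the leading one, square the running value, then multiply by 3 if the bit is 1 (always reducing mod 72):
  bit 1 = 1 (leading): start with 3.
  bit 2 = 1: square 3^2 = 9; bit is 1, so multiply 9·3 = 27 (mod 72).
  bit 3 = 0: square 27^2 = 729 ≡ 9 (mod 72).
Final value: 3^6 ≡ 9 (mod 72).

Final answer: 9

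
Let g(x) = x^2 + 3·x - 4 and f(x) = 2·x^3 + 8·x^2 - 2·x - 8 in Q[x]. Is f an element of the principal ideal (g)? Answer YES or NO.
In Q[x] the ideal (g) consists of all multiples of g, so f ∈ (g) iff g | f, i.e. iff the remainder of f on division by g is 0. Divide f by g (g is monic, so eliminate the leading term of the running remainder at each step):
  leading term 2·x^3: subtract (2·x)·g(x) = 2·x^3 + 6·x^2 - 8·x, leaving 2·x^2 + 6·x - 8
  leading term 2·x^2: subtract (2)·g(x) = 2·x^2 + 6·x - 8, leaving 0
The remainder is 0, so f(x) = g(x) · h(x) with h(x) = 2·x + 2. Hence g | f, i.e. f ∈ (g).

Final answer: YES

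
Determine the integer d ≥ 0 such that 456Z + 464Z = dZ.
(456, 464) = (8); d = 8

In the PID Z, (a, b) is generated by gcd(a, b). Compute gcd(464, 456) with the extended Euclidean algorithm, tracking rows (r, s, t) with s·464 + t·456 = r:
  row A: (464, 1, 0)   [1·464 + 0·456 = 464]
  row B: (456, 0, 1)   [0·464 + 1·456 = 456]
  464 = 1·456 + 8   → row C = row A − 1·row B = (8, 1, −1)   [check: 1·464 − 1·456 = 8]
  456 = 57·8 + 0   → remainder 0, stop. gcd = 8 (last nonzero row C).
So gcd(456, 464) = 8, with Bézout identity 1·464 − 1·456 = 8. Containment (⊇): the Bézout identity exhibits 8 as an element of (456, 464), giving (8) ⊆ (456, 464). Containment (⊆): since 8 | 456 and 8 | 464 (456 = 8·57, 464 = 8·58), every Z-linear combination of 456 and 464 is divisible by 8, so (456, 464) ⊆ (8). Therefore (456, 464) = (8), d = 8.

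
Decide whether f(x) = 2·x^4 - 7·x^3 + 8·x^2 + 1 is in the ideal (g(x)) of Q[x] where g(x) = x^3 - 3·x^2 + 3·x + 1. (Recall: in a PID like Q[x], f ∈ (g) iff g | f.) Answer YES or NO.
In Q[x] the ideal (g) consists of all multiples of g, so f ∈ (g) iff g | f, i.e. iff the remainder of f on division by g is 0. Divide f by g (g is monic, so eliminate the leading term of the running remainder at each step):
  leading term 2·x^4: subtract (2·x)·g(x) = 2·x^4 - 6·x^3 + 6·x^2 + 2·x, leaving -x^3 + 2·x^2 - 2·x + 1
  leading term -x^3: subtract (-1)·g(x) = -x^3 + 3·x^2 - 3·x - 1, leaving -x^2 + x + 2
The remainder r(x) = -x^2 + x + 2 ≠ 0 (and deg r < deg g), so g ∤ f, i.e. f ∉ (g).

Final answer: NO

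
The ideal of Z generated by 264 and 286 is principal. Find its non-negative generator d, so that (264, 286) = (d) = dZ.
In the PID Z, (a, b) is generated by gcd(a, b). Compute gcd(286, 264) with the extended Euclidean algorithm, tracking rows (r, s, t) with s·286 + t·264 = r:
  row A: (286, 1, 0)   [1·286 + 0·264 = 286]
  row B: (264, 0, 1)   [0·286 + 1·264 = 264]
  286 = 1·264 + 22   → row C = row A − 1·row B = (22, 1, −1)   [check: 1·286 − 1·264 = 22]
  264 = 12·22 + 0   → remainder 0, stop. gcd = 22 (last nonzero row C).
So gcd(264, 286) = 22, with Bézout identity 1·286 − 1·264 = 22. Containment (⊇): the Bézout identity exhibits 22 as an element of (264, 286), giving (22) ⊆ (264, 286). Containment (⊆): since 22 | 264 and 22 | 286 (264 = 22·12, 286 = 22·13), every Z-linear combination of 264 and 286 is divisible by 22, so (264, 286) ⊆ (22). Therefore (264, 286) = (22), d = 22.

Final answer: (264, 286) = (22); d = 22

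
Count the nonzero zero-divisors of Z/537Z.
In Z/537Z each nonzero element is either a unit (gcd with 537 is 1) or a zero-divisor (gcd > 1). The number of units is φ(537): factorise 537 = 3 · 179, so φ(537) = (3 − 1) · (179 − 1) = 2 · 178 = 356. The nonzero elements number 537 − 1 = 536. Hence the nonzero zero-divisors number 536 − 356 = 180.

Final answer: Z/537Z has 180 nonzero zero-divisors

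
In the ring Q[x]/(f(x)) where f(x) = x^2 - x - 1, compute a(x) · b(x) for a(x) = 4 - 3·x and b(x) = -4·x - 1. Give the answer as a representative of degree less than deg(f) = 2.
a · b ≡ 8 - x (mod f(x))

First multiply in Q[x] without reducing: a · b = 12·x^2 - 13·x - 4. Now divide by f(x) = x^2 - x - 1, eliminating the leading term at each step:
  leading term 12·x^2: subtract (12)·f(x) = 12·x^2 - 12·x - 12, leaving 8 - x
The degree is now < 2, so this is the remainder. Hence a · b ≡ 8 - x in Q[x]/(f).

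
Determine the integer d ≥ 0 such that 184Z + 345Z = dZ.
In the PID Z, (a, b) is generated by gcd(a, b). Compute gcd(345, 184) with the extended Euclidean algorithm, tracking rows (r, s, t) with s·345 + t·184 = r:
  row A: (345, 1, 0)   [1·345 + 0·184 = 345]
  row B: (184, 0, 1)   [0·345 + 1·184 = 184]
  345 = 1·184 + 161   → row C = row A − 1·row B = (161, 1, −1)   [check: 1·345 − 1·184 = 161]
  184 = 1·161 + 23   → row D = row B − 1·row C = (23, −1, 2)   [check: −1·345 + 2·184 = 23]
  161 = 7·23 + 0   → remainder 0, stop. gcd = 23 (last nonzero row D).
So gcd(184, 345) = 23, with Bézout identity −1·345 + 2·184 = 23. Containment (⊇): the Bézout identity exhibits 23 as an element of (184, 345), giving (23) ⊆ (184, 345). Containment (⊆): since 23 | 184 and 23 | 345 (184 = 23·8, 345 = 23·15), every Z-linear combination of 184 and 345 is divisible by 23, so (184, 345) ⊆ (23). Therefore (184, 345) = (23), d = 23.

Final answer: (184, 345) = (23); d = 23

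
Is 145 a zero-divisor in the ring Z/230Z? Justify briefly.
gcd(145, 230) = 5 > 1, so 145 is not a unit in Z/230Z. In Z/nZ every nonzero non-unit is a zero-divisor: explicitly, take b = 230/gcd = 46 ≠ 0 (mod 230); then 145·46 = 6670 = 29·230, i.e. 145·46 ≡ 0 (mod 230). So 145 is a zero-divisor.

Final answer: YES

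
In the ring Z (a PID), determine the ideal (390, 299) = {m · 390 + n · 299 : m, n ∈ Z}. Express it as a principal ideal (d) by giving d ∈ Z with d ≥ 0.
(390, 299) = (13); d = 13

In the PID Z, (a, b) is generated by gcd(a, b). Compute gcd(390, 299) with the extended Euclidean algorithm, tracking rows (r, s, t) with s·390 + t·299 = r:
  row A: (390, 1, 0)   [1·390 + 0·299 = 390]
  row B: (299, 0, 1)   [0·390 + 1·299 = 299]
  390 = 1·299 + 91   → row C = row A − 1·row B = (91, 1, −1)   [check: 1·390 − 1·299 = 91]
  299 = 3·91 + 26   → row D = row B − 3·row C = (26, −3, 4)   [check: −3·390 + 4·299 = 26]
  91 = 3·26 + 13   → row E = row C − 3·row D = (13, 10, −13)   [check: 10·390 − 13·299 = 13]
  26 = 2·13 + 0   → remainder 0, stop. gcd = 13 (last nonzero row E).
So gcd(390, 299) = 13, with Bézout identity 10·390 − 13·299 = 13. Containment (⊇): the Bézout identity exhibits 13 as an element of (390, 299), giving (13) ⊆ (390, 299). Containment (⊆): since 13 | 390 and 13 | 299 (390 = 13·30, 299 = 13·23), every Z-linear combination of 390 and 299 is divisible by 13, so (390, 299) ⊆ (13). Therefore (390, 299) = (13), d = 13.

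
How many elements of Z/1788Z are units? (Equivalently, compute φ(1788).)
Z/1788Z has φ(1788) = 592 units

An element a ∈ Z/1788Z is a unit iff gcd(a, 1788) = 1, so the number of units is φ(1788). φ is multiplicative, with φ(p^e) = p^e − p^(e−1). Factorise 1788 = 2^2 · 3 · 149. Then
  φ(1788) = (2^2 − 2^1) · (3 − 1) · (149 − 1) = 2 · 2 · 148 = 592.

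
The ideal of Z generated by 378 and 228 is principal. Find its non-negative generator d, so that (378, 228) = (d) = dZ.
In the PID Z, (a, b) is generated by gcd(a, b). Compute gcd(378, 228) with the extended Euclidean algorithm, tracking rows (r, s, t) with s·378 + t·228 = r:
  row A: (378, 1, 0)   [1·378 + 0·228 = 378]
  row B: (228, 0, 1)   [0·378 + 1·228 = 228]
  378 = 1·228 + 150   → row C = row A − 1·row B = (150, 1, −1)   [check: 1·378 − 1·228 = 150]
  228 = 1·150 + 78   → row D = row B − 1·row C = (78, −1, 2)   [check: −1·378 + 2·228 = 78]
  150 = 1·78 + 72   → row E = row C − 1·row D = (72, 2, −3)   [check: 2·378 − 3·228 = 72]
  78 = 1·72 + 6   → row F = row D − 1·row E = (6, −3, 5)   [check: −3·378 + 5·228 = 6]
  72 = 12·6 + 0   → remainder 0, stop. gcd = 6 (last nonzero row F).
So gcd(378, 228) = 6, with Bézout identity −3·378 + 5·228 = 6. Containment (⊇): the Bézout identity exhibits 6 as an element of (378, 228), giving (6) ⊆ (378, 228). Containment (⊆): since 6 | 378 and 6 | 228 (378 = 6·63, 228 = 6·38), every Z-linear combination of 378 and 228 is divisible by 6, so (378, 228) ⊆ (6). Therefore (378, 228) = (6), d = 6.

Final answer: (378, 228) = (6); d = 6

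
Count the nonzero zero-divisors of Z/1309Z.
Z/1309Z has 348 nonzero zero-divisors

In Z/1309Z each nonzero element is either a unit (gcd with 1309 is 1) or a zero-divisor (gcd > 1). The number of units is φ(1309): factorise 1309 = 7 · 11 · 17, so φ(1309) = (7 − 1) · (11 − 1) · (17 − 1) = 6 · 10 · 16 = 960. The nonzero elements number 1309 − 1 = 1308. Hence the nonzero zero-divisors number 1308 − 960 = 348.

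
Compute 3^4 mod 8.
1

Use repeated squaring. Binary(4) = 100. Walk through the bits of the exponent 4 left-to-right: at each bit after the leading one, square the running value, then multiply by 3 if the bit is 1 (always reducing mod 8):
  bit 1 = 1 (leading): start with 3.
  bit 2 = 0: square 3^2 = 9 ≡ 1 (mod 8).
  bit 3 = 0: square 1^2 = 1 (mod 8).
Final value: 3^4 ≡ 1 (mod 8).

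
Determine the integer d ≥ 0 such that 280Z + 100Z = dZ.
In the PID Z, (a, b) is generated by gcd(a, b). Compute gcd(280, 100) with the extended Euclidean algorithm, tracking rows (r, s, t) with s·280 + t·100 = r:
  row A: (280, 1, 0)   [1·280 + 0·100 = 280]
  row B: (100, 0, 1)   [0·280 + 1·100 = 100]
  280 = 2·100 + 80   → row C = row A − 2·row B = (80, 1, −2)   [check: 1·280 − 2·100 = 80]
  100 = 1·80 + 20   → row D = row B − 1·row C = (20, −1, 3)   [check: −1·280 + 3·100 = 20]
  80 = 4·20 + 0   → remainder 0, stop. gcd = 20 (last nonzero row D).
So gcd(280, 100) = 20, with Bézout identity −1·280 + 3·100 = 20. Containment (⊇): the Bézout identity exhibits 20 as an element of (280, 100), giving (20) ⊆ (280, 100). Containment (⊆): since 20 | 280 and 20 | 100 (280 = 20·14, 100 = 20·5), every Z-linear combination of 280 and 100 is divisible by 20, so (280, 100) ⊆ (20). Therefore (280, 100) = (20), d = 20.

Final answer: (280, 100) = (20); d = 20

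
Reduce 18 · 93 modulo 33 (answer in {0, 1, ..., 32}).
Reduce the factors first: 93 ≡ 27 (mod 33), so 18 · 93 ≡ 18 · 27 (mod 33). 18 · 27 = 486. Dividing by 33: 486 = 14·33 + 24. So (18 · 93) mod 33 = 24.

Final answer: 24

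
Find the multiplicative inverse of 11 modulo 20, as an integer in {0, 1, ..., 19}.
11^(−1) ≡ 11 (mod 20)

Apply the extended Euclidean algorithm to (20, 11), tracking rows (r, s, t) with s·20 + t·11 = r. Each division r_prev = q·r_cur + r_new produces the new row as (previous row) − q·(current row):
  row A: (20, 1, 0)   [1·20 + 0·11 = 20]
  row B: (11, 0, 1)   [0·20 + 1·11 = 11]
  20 = 1·11 + 9   → row C = row A − 1·row B = (9, 1, −1)   [check: 1·20 − 1·11 = 9]
  11 = 1·9 + 2   → row D = row B − 1·row C = (2, −1, 2)   [check: −1·20 + 2·11 = 2]
  9 = 4·2 + 1   → row E = row C − 4·row D = (1, 5, −9)   [check: 5·20 − 9·11 = 1]
  2 = 2·1 + 0   → remainder 0, stop. gcd = 1 (last nonzero row E).
The gcd is 1, so 11 is invertible mod 20. The last nonzero row gives 5·20 − 9·11 = 1, so t = −9. So 11^(−1) ≡ −9 ≡ 11 (mod 20). Verify: 11 · 11 = 121 ≡ 1 (mod 20). ✓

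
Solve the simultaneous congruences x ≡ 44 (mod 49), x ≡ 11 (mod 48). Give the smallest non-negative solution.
x ≡ 779 (mod 2352); the representative in [0, 2352) is 779

The moduli 49, 48 are pairwise coprime, so by the CRT there is a unique solution mod 49·48 = 2352.
Solve by successive substitution. Start with x ≡ 44 (mod 49).
  Combine with x ≡ 11 (mod 48): write x = 44 + 49·t and require 44 + 49·t ≡ 11 (mod 48), i.e. 49·t ≡ 11 − 44 ≡ 15 (mod 48). Since 49^(−1) ≡ 1 (mod 48) (49 ≡ 1 (mod 48)), t ≡ 1·15 ≡ 15 (mod 48). So x ≡ 44 + 49·15 = 779 (mod 2352).
Unique solution in [0, 2352): x = 779.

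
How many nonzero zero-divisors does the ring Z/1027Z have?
In Z/1027Z each nonzero element is either a unit (gcd with 1027 is 1) or a zero-divisor (gcd > 1). The number of units is φ(1027): factorise 1027 = 13 · 79, so φ(1027) = (13 − 1) · (79 − 1) = 12 · 78 = 936. The nonzero elements number 1027 − 1 = 1026. Hence the nonzero zero-divisors number 1026 − 936 = 90.

Final answer: Z/1027Z has 90 nonzero zero-divisors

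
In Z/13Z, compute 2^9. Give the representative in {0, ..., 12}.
Use repeated squaring. Binary(9) = 1001. Walk through the bits of the exponent 9 left-to-right: at each bit after the leading one, square the running value, then multiply by 2 if the bit is 1 (always reducing mod 13):
  bit 1 = 1 (leading): start with 2.
  bit 2 = 0: square 2^2 = 4 (mod 13).
  bit 3 = 0: square 4^2 = 16 ≡ 3 (mod 13).
  bit 4 = 1: square 3^2 = 9; bit is 1, so multiply 9·2 = 18 ≡ 5 (mod 13).
Final value: 2^9 ≡ 5 (mod 13).

Final answer: 5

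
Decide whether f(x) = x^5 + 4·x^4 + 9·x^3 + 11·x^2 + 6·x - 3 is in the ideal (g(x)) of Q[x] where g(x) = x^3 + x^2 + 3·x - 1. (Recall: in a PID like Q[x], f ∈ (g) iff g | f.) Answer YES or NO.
In Q[x] the ideal (g) consists of all multiples of g, so f ∈ (g) iff g | f, i.e. iff the remainder of f on division by g is 0. Divide f by g (g is monic, so eliminate the leading term of the running remainder at each step):
  leading term x^5: subtract (x^2)·g(x) = x^5 + x^4 + 3·x^3 - x^2, leaving 3·x^4 + 6·x^3 + 12·x^2 + 6·x - 3
  leading term 3·x^4: subtract (3·x)·g(x) = 3·x^4 + 3·x^3 + 9·x^2 - 3·x, leaving 3·x^3 + 3·x^2 + 9·x - 3
  leading term 3·x^3: subtract (3)·g(x) = 3·x^3 + 3·x^2 + 9·x - 3, leaving 0
The remainder is 0, so f(x) = g(x) · h(x) with h(x) = x^2 + 3·x + 3. Hence g | f, i.e. f ∈ (g).

Final answer: YES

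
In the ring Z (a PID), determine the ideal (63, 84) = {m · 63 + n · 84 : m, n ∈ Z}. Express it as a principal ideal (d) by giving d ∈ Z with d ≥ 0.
(63, 84) = (21); d = 21

In the PID Z, (a, b) is generated by gcd(a, b). Compute gcd(84, 63) with the extended Euclidean algorithm, tracking rows (r, s, t) with s·84 + t·63 = r:
  row A: (84, 1, 0)   [1·84 + 0·63 = 84]
  row B: (63, 0, 1)   [0·84 + 1·63 = 63]
  84 = 1·63 + 21   → row C = row A − 1·row B = (21, 1, −1)   [check: 1·84 − 1·63 = 21]
  63 = 3·21 + 0   → remainder 0, stop. gcd = 21 (last nonzero row C).
So gcd(63, 84) = 21, with Bézout identity 1·84 − 1·63 = 21. Containment (⊇): the Bézout identity exhibits 21 as an element of (63, 84), giving (21) ⊆ (63, 84). Containment (⊆): since 21 | 63 and 21 | 84 (63 = 21·3, 84 = 21·4), every Z-linear combination of 63 and 84 is divisible by 21, so (63, 84) ⊆ (21). Therefore (63, 84) = (21), d = 21.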